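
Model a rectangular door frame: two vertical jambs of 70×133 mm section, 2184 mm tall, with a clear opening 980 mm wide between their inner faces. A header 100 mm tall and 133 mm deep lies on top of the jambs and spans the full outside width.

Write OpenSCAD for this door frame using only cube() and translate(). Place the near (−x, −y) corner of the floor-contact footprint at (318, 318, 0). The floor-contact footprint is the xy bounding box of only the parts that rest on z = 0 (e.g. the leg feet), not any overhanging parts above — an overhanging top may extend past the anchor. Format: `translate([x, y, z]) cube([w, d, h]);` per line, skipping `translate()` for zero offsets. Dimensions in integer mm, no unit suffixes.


translate([318, 318, 0]) cube([70, 133, 2184]);
translate([1368, 318, 0]) cube([70, 133, 2184]);
translate([318, 318, 2184]) cube([1120, 133, 100]);


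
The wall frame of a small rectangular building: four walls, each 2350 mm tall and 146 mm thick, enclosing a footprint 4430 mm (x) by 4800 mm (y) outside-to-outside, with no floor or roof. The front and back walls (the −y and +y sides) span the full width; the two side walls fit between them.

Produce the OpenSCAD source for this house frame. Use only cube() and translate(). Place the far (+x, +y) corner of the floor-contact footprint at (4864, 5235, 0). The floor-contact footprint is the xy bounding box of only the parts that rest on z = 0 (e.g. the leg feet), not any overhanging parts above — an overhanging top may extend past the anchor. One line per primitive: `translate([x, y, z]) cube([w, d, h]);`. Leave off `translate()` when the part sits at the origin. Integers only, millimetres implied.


translate([434, 435, 0]) cube([4430, 146, 2350]);
translate([434, 5089, 0]) cube([4430, 146, 2350]);
translate([434, 581, 0]) cube([146, 4508, 2350]);
translate([4718, 581, 0]) cube([146, 4508, 2350]);


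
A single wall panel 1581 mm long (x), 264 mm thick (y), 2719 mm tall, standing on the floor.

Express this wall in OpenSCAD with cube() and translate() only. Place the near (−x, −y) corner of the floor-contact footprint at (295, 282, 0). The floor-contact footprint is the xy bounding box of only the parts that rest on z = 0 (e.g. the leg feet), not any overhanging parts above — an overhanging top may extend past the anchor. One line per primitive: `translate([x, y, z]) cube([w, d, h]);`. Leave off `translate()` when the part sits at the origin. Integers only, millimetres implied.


translate([295, 282, 0]) cube([1581, 264, 2719]);


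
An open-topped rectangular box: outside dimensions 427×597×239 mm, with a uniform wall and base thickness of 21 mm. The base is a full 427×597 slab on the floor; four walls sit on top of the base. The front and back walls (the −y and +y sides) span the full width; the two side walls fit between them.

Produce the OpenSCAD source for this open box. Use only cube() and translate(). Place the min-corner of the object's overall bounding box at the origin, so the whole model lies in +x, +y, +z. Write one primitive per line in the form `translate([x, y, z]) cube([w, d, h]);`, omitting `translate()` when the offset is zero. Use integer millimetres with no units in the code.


cube([427, 597, 21]);
translate([0, 0, 21]) cube([427, 21, 218]);
translate([0, 576, 21]) cube([427, 21, 218]);
translate([0, 21, 21]) cube([21, 555, 218]);
translate([406, 21, 21]) cube([21, 555, 218]);


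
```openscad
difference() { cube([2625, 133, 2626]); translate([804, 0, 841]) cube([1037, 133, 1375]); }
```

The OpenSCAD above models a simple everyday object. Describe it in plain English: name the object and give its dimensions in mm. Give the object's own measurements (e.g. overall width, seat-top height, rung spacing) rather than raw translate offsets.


A wall 2625 mm long (x), 133 mm thick (y), 2626 mm tall, with a rectangular window opening cut through it. The opening is 1037 mm wide and 1375 mm tall; its sill is at z = 841 mm and its near (−x) edge is 804 mm from the wall's −x end. The opening passes through the full wall thickness.


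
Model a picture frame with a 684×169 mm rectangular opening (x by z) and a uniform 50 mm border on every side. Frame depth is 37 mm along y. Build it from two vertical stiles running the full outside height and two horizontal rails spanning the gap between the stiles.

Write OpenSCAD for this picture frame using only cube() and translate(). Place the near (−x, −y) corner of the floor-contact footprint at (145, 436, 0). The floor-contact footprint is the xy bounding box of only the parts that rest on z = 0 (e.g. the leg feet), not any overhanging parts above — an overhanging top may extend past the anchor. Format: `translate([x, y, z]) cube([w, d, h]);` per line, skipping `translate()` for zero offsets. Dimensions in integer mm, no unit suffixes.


translate([145, 436, 0]) cube([50, 37, 269]);
translate([879, 436, 0]) cube([50, 37, 269]);
translate([195, 436, 0]) cube([684, 37, 50]);
translate([195, 436, 219]) cube([684, 37, 50]);


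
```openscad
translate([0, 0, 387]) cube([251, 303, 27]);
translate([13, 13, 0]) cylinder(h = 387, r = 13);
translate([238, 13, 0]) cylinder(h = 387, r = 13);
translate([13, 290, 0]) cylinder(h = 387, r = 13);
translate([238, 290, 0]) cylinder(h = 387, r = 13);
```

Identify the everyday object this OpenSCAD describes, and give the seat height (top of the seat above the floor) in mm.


A stool. The seat height is 414 mm.

A 251×303×27 slab at z = 387 on four corner cylinders — a stool. The seat top is 387 + 27 = 414 mm.


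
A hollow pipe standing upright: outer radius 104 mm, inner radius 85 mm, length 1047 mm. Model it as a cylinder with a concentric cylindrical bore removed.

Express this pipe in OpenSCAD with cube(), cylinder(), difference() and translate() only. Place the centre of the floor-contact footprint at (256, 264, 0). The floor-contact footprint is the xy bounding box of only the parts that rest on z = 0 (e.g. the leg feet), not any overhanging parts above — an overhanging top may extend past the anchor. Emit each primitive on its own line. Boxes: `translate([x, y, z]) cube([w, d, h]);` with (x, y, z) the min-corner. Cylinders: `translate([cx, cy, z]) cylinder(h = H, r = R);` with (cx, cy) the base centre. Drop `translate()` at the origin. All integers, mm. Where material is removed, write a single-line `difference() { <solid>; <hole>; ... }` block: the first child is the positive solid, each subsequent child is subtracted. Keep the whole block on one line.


difference() { translate([256, 264, 0]) cylinder(h = 1047, r = 104); translate([256, 264, 0]) cylinder(h = 1047, r = 85); }


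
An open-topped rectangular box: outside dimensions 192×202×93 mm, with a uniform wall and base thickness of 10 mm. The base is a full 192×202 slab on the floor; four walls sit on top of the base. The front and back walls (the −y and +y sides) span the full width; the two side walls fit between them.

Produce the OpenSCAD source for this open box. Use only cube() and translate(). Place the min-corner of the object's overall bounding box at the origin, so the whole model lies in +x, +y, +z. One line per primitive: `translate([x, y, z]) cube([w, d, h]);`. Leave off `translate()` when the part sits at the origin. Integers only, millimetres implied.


cube([192, 202, 10]);
translate([0, 0, 10]) cube([192, 10, 83]);
translate([0, 192, 10]) cube([192, 10, 83]);
translate([0, 10, 10]) cube([10, 182, 83]);
translate([182, 10, 10]) cube([10, 182, 83]);


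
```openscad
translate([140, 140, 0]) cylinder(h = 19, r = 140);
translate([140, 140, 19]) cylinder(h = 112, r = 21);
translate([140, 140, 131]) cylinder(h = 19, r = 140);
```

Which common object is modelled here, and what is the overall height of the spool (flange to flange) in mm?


A spool. The overall height is 150 mm.

Three coaxial cylinders, large–small–large — a spool. Two 19 mm flanges and a 112 mm core give 19 + 112 + 19 = 150 mm.


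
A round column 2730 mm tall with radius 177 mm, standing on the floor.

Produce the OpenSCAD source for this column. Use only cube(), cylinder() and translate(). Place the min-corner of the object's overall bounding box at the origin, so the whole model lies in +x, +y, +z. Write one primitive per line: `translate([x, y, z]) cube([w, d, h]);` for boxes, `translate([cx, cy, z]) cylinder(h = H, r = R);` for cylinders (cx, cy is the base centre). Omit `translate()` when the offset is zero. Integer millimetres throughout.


translate([177, 177, 0]) cylinder(h = 2730, r = 177);


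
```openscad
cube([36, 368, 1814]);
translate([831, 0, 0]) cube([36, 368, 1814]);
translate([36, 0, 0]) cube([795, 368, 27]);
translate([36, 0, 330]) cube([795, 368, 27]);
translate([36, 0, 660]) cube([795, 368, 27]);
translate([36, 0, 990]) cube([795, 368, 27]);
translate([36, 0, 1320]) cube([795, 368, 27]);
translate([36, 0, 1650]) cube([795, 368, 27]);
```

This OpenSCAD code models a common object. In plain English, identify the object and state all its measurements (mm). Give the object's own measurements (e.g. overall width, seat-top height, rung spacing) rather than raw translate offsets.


An open bookshelf. Two side panels, each 36 mm thick, 368 mm deep and 1814 mm tall, stand 867 mm apart (outside-to-outside). Between them sit 6 shelves, each 27 mm thick and 368 mm deep, spanning the full gap between the sides. The bottom shelf rests on the floor (its underside at z = 0) and the clear gap between one shelf's top and the next shelf's underside is 303 mm.


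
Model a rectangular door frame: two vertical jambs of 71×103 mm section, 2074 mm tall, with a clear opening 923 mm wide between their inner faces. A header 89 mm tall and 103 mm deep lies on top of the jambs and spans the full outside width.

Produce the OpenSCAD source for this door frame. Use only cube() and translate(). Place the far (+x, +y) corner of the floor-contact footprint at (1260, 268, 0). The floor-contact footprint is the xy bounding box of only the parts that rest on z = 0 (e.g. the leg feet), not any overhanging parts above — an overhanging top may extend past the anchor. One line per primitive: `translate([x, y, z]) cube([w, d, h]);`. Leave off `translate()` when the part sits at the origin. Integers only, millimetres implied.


translate([195, 165, 0]) cube([71, 103, 2074]);
translate([1189, 165, 0]) cube([71, 103, 2074]);
translate([195, 165, 2074]) cube([1065, 103, 89]);


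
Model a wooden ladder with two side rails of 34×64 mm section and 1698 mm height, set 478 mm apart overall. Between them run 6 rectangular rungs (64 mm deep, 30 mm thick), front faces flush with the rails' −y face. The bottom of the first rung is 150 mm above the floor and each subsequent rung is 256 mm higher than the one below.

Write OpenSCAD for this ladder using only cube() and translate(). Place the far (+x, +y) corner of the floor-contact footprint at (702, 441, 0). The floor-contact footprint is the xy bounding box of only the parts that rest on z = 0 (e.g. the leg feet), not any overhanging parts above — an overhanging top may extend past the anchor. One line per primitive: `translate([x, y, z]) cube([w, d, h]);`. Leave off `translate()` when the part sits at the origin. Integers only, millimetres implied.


translate([224, 377, 0]) cube([34, 64, 1698]);
translate([668, 377, 0]) cube([34, 64, 1698]);
translate([258, 377, 150]) cube([410, 64, 30]);
translate([258, 377, 406]) cube([410, 64, 30]);
translate([258, 377, 662]) cube([410, 64, 30]);
translate([258, 377, 918]) cube([410, 64, 30]);
translate([258, 377, 1174]) cube([410, 64, 30]);
translate([258, 377, 1430]) cube([410, 64, 30]);


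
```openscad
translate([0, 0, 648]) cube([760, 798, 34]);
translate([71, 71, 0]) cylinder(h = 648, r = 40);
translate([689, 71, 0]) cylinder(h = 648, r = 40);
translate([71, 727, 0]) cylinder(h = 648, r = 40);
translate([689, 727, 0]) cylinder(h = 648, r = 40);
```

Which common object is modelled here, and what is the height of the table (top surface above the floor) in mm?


A table. The table height is 682 mm.

A 760×798×34 slab sits at z = 648 on four Ø80 mm round legs — a table. The top surface is at 648 + 34 = 682 mm.


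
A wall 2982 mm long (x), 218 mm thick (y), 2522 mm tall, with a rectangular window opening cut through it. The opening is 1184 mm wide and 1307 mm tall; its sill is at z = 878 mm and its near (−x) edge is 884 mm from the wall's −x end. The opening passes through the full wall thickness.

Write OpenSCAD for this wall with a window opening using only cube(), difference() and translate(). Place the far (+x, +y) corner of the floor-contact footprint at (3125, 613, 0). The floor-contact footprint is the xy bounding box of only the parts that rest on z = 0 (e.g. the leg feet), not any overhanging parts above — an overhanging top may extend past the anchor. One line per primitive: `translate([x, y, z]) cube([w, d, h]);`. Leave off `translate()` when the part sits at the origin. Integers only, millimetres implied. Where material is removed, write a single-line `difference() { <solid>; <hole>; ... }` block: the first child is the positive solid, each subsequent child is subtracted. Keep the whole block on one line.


difference() { translate([143, 395, 0]) cube([2982, 218, 2522]); translate([1027, 395, 878]) cube([1184, 218, 1307]); }


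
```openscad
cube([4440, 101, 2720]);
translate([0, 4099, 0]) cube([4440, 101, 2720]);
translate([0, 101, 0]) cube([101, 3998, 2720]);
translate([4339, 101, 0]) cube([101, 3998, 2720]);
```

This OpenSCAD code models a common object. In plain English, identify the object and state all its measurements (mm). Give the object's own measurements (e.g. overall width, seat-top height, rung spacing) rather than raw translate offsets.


The wall frame of a small rectangular building: four walls, each 2720 mm tall and 101 mm thick, enclosing a footprint 4440 mm (x) by 4200 mm (y) outside-to-outside, with no floor or roof. The front and back walls (the −y and +y sides) span the full width; the two side walls fit between them.


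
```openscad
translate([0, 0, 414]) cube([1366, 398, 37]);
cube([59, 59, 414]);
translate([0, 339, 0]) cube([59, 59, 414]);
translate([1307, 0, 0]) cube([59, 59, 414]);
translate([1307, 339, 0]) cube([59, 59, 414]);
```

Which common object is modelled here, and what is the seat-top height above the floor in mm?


A bench. The seat-top height is 451 mm.

A long slab on four corner posts — a bench. The slab sits at z = 414 with thickness 37, so the top is 414 + 37 = 451 mm.


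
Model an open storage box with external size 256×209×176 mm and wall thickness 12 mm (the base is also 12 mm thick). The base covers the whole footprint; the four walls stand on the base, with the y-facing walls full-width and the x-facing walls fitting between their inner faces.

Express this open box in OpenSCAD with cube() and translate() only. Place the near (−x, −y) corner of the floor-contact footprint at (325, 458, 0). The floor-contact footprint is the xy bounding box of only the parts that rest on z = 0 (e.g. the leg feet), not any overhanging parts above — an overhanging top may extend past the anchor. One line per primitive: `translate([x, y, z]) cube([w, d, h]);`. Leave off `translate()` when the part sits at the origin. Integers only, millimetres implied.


translate([325, 458, 0]) cube([256, 209, 12]);
translate([325, 458, 12]) cube([256, 12, 164]);
translate([325, 655, 12]) cube([256, 12, 164]);
translate([325, 470, 12]) cube([12, 185, 164]);
translate([569, 470, 12]) cube([12, 185, 164]);


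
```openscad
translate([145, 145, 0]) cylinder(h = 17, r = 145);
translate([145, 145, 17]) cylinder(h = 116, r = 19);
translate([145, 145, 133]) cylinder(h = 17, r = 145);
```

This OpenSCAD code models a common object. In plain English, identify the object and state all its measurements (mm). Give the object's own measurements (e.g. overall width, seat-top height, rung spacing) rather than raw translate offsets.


A spool: two coaxial disc flanges of radius 145 mm and thickness 17 mm, joined by a core cylinder of radius 19 mm and height 116 mm. The lower flange rests on z = 0 and the three cylinders share a vertical axis.


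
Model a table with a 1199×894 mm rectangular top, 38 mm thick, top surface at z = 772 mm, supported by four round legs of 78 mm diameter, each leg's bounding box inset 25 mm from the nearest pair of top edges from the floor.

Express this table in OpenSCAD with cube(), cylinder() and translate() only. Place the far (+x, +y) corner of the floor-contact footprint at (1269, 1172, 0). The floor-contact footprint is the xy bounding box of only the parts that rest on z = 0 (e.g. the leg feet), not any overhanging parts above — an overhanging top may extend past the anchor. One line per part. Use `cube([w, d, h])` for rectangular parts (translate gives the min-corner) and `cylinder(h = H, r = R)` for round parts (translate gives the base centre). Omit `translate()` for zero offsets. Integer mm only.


// leg_h = 772 - 38 = 734
translate([95, 303, 734]) cube([1199, 894, 38]);
translate([159, 367, 0]) cylinder(h = 734, r = 39);
translate([1230, 367, 0]) cylinder(h = 734, r = 39);
translate([159, 1133, 0]) cylinder(h = 734, r = 39);
translate([1230, 1133, 0]) cylinder(h = 734, r = 39);


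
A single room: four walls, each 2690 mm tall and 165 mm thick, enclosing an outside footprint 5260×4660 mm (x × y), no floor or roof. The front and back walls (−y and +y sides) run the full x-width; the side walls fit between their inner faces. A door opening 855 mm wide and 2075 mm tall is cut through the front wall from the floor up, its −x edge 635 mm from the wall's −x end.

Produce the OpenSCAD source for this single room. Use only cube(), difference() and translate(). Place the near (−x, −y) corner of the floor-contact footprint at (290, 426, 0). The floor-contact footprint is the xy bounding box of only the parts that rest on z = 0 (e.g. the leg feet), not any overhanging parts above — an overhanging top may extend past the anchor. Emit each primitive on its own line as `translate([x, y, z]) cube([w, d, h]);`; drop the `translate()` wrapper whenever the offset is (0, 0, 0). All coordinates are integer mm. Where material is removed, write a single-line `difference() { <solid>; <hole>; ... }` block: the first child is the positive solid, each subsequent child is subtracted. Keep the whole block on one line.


difference() { translate([290, 426, 0]) cube([5260, 165, 2690]); translate([925, 426, 0]) cube([855, 165, 2075]); }
translate([290, 4921, 0]) cube([5260, 165, 2690]);
translate([290, 591, 0]) cube([165, 4330, 2690]);
translate([5385, 591, 0]) cube([165, 4330, 2690]);


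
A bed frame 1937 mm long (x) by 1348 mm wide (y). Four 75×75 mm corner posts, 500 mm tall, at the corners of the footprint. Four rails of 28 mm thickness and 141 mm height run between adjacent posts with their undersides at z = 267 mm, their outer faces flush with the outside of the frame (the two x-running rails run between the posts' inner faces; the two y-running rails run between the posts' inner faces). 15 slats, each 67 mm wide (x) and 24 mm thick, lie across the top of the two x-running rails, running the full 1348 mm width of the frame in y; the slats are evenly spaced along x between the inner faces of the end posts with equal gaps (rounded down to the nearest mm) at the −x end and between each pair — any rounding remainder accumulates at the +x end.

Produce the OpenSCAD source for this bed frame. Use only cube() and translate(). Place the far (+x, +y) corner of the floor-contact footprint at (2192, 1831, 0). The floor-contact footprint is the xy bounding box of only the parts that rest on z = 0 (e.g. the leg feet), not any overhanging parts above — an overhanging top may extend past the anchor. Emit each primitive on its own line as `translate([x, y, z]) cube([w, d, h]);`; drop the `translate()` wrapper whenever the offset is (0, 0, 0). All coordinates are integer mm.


translate([255, 483, 0]) cube([75, 75, 500]);
translate([255, 1756, 0]) cube([75, 75, 500]);
translate([2117, 483, 0]) cube([75, 75, 500]);
translate([2117, 1756, 0]) cube([75, 75, 500]);
translate([330, 483, 267]) cube([1787, 28, 141]);
translate([330, 1803, 267]) cube([1787, 28, 141]);
translate([255, 558, 267]) cube([28, 1198, 141]);
translate([2164, 558, 267]) cube([28, 1198, 141]);
translate([378, 483, 408]) cube([67, 1348, 24]);
translate([493, 483, 408]) cube([67, 1348, 24]);
translate([608, 483, 408]) cube([67, 1348, 24]);
translate([723, 483, 408]) cube([67, 1348, 24]);
translate([838, 483, 408]) cube([67, 1348, 24]);
translate([953, 483, 408]) cube([67, 1348, 24]);
translate([1068, 483, 408]) cube([67, 1348, 24]);
translate([1183, 483, 408]) cube([67, 1348, 24]);
translate([1298, 483, 408]) cube([67, 1348, 24]);
translate([1413, 483, 408]) cube([67, 1348, 24]);
translate([1528, 483, 408]) cube([67, 1348, 24]);
translate([1643, 483, 408]) cube([67, 1348, 24]);
translate([1758, 483, 408]) cube([67, 1348, 24]);
translate([1873, 483, 408]) cube([67, 1348, 24]);
translate([1988, 483, 408]) cube([67, 1348, 24]);


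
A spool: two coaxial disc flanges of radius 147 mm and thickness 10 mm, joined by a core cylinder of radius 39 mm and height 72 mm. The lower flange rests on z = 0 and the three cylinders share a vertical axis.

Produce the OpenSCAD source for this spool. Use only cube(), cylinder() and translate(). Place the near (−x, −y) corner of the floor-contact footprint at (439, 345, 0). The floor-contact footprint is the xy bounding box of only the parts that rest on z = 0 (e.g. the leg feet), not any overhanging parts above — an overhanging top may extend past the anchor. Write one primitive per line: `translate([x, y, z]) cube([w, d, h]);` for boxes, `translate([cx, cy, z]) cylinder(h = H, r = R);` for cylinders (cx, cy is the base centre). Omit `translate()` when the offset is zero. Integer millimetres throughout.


translate([586, 492, 0]) cylinder(h = 10, r = 147);
translate([586, 492, 10]) cylinder(h = 72, r = 39);
translate([586, 492, 82]) cylinder(h = 10, r = 147);


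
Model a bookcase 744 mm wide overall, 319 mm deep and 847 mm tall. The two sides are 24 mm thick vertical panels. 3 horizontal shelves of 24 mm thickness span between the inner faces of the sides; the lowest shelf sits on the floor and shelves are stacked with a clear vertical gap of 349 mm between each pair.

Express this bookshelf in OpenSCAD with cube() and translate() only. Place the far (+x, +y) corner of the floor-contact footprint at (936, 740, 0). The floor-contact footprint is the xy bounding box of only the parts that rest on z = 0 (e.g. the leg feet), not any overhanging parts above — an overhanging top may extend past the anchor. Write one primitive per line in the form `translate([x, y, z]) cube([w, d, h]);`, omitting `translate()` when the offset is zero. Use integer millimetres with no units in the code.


translate([192, 421, 0]) cube([24, 319, 847]);
translate([912, 421, 0]) cube([24, 319, 847]);
translate([216, 421, 0]) cube([696, 319, 24]);
translate([216, 421, 373]) cube([696, 319, 24]);
translate([216, 421, 746]) cube([696, 319, 24]);


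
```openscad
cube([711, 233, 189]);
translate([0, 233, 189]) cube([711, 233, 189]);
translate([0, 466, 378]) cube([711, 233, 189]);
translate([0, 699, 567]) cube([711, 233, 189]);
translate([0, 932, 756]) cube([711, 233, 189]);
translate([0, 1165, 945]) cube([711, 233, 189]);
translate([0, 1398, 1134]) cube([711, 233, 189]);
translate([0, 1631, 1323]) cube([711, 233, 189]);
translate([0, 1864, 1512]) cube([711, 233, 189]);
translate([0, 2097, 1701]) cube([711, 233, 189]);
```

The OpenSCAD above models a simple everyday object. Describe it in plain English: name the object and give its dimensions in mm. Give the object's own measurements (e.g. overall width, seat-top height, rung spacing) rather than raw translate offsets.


A straight staircase of 10 solid steps. Each step is 711 mm wide (x), 233 mm deep (y, the going) and 189 mm tall (the rise). The first step rests on the floor; each subsequent step sits one going further in +y and one rise higher in +z, directly behind and above the previous step with no overlap.


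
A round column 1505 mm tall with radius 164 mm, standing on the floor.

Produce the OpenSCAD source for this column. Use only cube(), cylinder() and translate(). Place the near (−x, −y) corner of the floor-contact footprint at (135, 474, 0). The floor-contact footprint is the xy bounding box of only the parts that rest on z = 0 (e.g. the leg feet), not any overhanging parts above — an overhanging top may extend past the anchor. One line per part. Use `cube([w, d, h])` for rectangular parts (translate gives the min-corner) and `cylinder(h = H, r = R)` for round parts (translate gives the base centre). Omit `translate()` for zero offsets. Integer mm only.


translate([299, 638, 0]) cylinder(h = 1505, r = 164);


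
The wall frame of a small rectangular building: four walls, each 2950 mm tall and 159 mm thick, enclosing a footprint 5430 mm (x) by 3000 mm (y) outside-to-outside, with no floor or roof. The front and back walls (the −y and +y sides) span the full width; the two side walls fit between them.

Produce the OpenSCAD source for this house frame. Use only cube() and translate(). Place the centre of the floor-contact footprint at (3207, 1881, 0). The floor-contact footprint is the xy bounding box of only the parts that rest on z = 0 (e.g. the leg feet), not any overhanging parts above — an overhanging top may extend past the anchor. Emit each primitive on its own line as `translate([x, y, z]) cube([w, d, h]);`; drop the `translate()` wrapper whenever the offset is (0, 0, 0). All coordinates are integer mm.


translate([492, 381, 0]) cube([5430, 159, 2950]);
translate([492, 3222, 0]) cube([5430, 159, 2950]);
translate([492, 540, 0]) cube([159, 2682, 2950]);
translate([5763, 540, 0]) cube([159, 2682, 2950]);


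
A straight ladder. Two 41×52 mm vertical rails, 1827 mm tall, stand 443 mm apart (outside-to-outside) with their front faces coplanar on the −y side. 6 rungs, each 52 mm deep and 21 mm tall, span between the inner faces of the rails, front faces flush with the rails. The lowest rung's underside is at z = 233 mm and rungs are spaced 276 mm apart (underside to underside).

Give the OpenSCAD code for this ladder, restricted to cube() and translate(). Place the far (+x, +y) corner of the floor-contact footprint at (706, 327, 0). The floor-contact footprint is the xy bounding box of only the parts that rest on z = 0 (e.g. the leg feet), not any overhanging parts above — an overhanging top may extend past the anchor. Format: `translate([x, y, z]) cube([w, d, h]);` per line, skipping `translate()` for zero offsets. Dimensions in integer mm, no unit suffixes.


translate([263, 275, 0]) cube([41, 52, 1827]);
translate([665, 275, 0]) cube([41, 52, 1827]);
translate([304, 275, 233]) cube([361, 52, 21]);
translate([304, 275, 509]) cube([361, 52, 21]);
translate([304, 275, 785]) cube([361, 52, 21]);
translate([304, 275, 1061]) cube([361, 52, 21]);
translate([304, 275, 1337]) cube([361, 52, 21]);
translate([304, 275, 1613]) cube([361, 52, 21]);


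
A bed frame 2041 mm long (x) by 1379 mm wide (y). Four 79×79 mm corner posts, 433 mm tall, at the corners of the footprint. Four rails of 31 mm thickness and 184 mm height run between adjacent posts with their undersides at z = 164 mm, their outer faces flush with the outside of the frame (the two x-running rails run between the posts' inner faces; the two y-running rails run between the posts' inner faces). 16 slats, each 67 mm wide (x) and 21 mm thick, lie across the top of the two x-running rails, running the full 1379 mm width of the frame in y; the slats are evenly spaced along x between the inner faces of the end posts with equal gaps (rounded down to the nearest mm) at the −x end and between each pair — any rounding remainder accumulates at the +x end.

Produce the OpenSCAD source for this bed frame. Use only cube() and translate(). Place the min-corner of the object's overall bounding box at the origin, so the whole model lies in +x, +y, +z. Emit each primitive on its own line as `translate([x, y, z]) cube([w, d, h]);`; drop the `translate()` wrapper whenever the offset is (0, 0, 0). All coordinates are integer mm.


cube([79, 79, 433]);
translate([0, 1300, 0]) cube([79, 79, 433]);
translate([1962, 0, 0]) cube([79, 79, 433]);
translate([1962, 1300, 0]) cube([79, 79, 433]);
translate([79, 0, 164]) cube([1883, 31, 184]);
translate([79, 1348, 164]) cube([1883, 31, 184]);
translate([0, 79, 164]) cube([31, 1221, 184]);
translate([2010, 79, 164]) cube([31, 1221, 184]);
translate([126, 0, 348]) cube([67, 1379, 21]);
translate([240, 0, 348]) cube([67, 1379, 21]);
translate([354, 0, 348]) cube([67, 1379, 21]);
translate([468, 0, 348]) cube([67, 1379, 21]);
translate([582, 0, 348]) cube([67, 1379, 21]);
translate([696, 0, 348]) cube([67, 1379, 21]);
translate([810, 0, 348]) cube([67, 1379, 21]);
translate([924, 0, 348]) cube([67, 1379, 21]);
translate([1038, 0, 348]) cube([67, 1379, 21]);
translate([1152, 0, 348]) cube([67, 1379, 21]);
translate([1266, 0, 348]) cube([67, 1379, 21]);
translate([1380, 0, 348]) cube([67, 1379, 21]);
translate([1494, 0, 348]) cube([67, 1379, 21]);
translate([1608, 0, 348]) cube([67, 1379, 21]);
translate([1722, 0, 348]) cube([67, 1379, 21]);
translate([1836, 0, 348]) cube([67, 1379, 21]);


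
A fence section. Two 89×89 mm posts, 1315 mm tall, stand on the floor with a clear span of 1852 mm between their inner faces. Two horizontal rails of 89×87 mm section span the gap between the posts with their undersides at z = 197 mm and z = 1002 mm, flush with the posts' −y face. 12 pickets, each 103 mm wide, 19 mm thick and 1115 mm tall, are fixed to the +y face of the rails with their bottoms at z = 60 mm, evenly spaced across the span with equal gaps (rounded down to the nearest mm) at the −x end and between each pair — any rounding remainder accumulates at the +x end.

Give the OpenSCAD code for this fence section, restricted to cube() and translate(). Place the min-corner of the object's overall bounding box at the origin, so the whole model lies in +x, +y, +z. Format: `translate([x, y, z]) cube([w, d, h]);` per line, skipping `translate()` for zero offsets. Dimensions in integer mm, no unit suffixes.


cube([89, 89, 1315]);
translate([1941, 0, 0]) cube([89, 89, 1315]);
translate([89, 0, 197]) cube([1852, 89, 87]);
translate([89, 0, 1002]) cube([1852, 89, 87]);
translate([136, 89, 60]) cube([103, 19, 1115]);
translate([286, 89, 60]) cube([103, 19, 1115]);
translate([436, 89, 60]) cube([103, 19, 1115]);
translate([586, 89, 60]) cube([103, 19, 1115]);
translate([736, 89, 60]) cube([103, 19, 1115]);
translate([886, 89, 60]) cube([103, 19, 1115]);
translate([1036, 89, 60]) cube([103, 19, 1115]);
translate([1186, 89, 60]) cube([103, 19, 1115]);
translate([1336, 89, 60]) cube([103, 19, 1115]);
translate([1486, 89, 60]) cube([103, 19, 1115]);
translate([1636, 89, 60]) cube([103, 19, 1115]);
translate([1786, 89, 60]) cube([103, 19, 1115]);


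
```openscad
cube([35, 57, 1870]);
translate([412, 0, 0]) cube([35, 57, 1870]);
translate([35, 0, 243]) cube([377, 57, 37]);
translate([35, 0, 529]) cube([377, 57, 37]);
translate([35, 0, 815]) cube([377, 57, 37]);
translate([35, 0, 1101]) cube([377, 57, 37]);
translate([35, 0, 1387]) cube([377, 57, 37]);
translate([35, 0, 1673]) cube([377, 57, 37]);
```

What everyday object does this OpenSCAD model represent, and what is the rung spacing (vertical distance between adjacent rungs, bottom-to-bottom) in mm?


A ladder. The rung spacing is 286 mm.

Two tall 35×57 posts with 6 short bars between them — a ladder. Adjacent rungs sit at z = 243 and z = 529, so the spacing is 529 − 243 = 286 mm.


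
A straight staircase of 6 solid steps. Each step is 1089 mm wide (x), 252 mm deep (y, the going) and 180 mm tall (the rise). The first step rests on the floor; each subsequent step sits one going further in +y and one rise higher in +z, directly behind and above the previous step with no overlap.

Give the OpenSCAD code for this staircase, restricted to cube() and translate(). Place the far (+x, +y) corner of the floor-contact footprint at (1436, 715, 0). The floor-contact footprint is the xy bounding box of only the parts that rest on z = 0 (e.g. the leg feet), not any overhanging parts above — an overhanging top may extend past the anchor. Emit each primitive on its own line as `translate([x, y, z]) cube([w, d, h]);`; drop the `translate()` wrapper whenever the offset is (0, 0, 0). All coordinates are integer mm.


translate([347, 463, 0]) cube([1089, 252, 180]);
translate([347, 715, 180]) cube([1089, 252, 180]);
translate([347, 967, 360]) cube([1089, 252, 180]);
translate([347, 1219, 540]) cube([1089, 252, 180]);
translate([347, 1471, 720]) cube([1089, 252, 180]);
translate([347, 1723, 900]) cube([1089, 252, 180]);


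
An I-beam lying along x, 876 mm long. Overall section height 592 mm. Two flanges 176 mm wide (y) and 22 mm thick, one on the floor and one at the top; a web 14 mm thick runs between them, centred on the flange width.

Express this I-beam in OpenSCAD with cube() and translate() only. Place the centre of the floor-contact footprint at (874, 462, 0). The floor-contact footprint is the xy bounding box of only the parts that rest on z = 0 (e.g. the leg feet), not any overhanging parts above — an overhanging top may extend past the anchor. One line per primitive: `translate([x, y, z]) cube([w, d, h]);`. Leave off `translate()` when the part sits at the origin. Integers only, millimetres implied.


translate([436, 374, 0]) cube([876, 176, 22]);
translate([436, 455, 22]) cube([876, 14, 548]);
translate([436, 374, 570]) cube([876, 176, 22]);


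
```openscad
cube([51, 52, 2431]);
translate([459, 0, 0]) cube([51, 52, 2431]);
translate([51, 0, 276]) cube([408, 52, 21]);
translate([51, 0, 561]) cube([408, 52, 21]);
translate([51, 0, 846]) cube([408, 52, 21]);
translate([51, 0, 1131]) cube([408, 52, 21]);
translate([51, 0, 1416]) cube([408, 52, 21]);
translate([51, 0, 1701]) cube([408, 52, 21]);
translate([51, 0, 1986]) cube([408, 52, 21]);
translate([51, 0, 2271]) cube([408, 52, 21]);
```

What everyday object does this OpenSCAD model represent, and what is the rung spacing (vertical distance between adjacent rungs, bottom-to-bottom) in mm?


A ladder. The rung spacing is 285 mm.

Two tall 51×52 posts with 8 short bars between them — a ladder. Adjacent rungs sit at z = 276 and z = 561, so the spacing is 561 − 276 = 285 mm.


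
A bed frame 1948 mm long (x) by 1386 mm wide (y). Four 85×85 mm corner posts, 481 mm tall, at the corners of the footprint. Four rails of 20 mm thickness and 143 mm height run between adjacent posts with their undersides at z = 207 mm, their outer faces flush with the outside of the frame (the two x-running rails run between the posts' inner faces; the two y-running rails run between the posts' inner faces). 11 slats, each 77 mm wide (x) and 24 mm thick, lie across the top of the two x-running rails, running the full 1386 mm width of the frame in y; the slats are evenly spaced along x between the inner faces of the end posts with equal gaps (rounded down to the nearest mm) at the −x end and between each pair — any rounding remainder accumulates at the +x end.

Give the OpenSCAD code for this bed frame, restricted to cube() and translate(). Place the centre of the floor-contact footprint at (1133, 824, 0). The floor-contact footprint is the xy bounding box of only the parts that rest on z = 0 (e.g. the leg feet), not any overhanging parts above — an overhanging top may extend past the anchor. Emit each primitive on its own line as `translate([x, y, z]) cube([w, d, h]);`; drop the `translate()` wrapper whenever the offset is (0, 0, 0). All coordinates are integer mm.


translate([159, 131, 0]) cube([85, 85, 481]);
translate([159, 1432, 0]) cube([85, 85, 481]);
translate([2022, 131, 0]) cube([85, 85, 481]);
translate([2022, 1432, 0]) cube([85, 85, 481]);
translate([244, 131, 207]) cube([1778, 20, 143]);
translate([244, 1497, 207]) cube([1778, 20, 143]);
translate([159, 216, 207]) cube([20, 1216, 143]);
translate([2087, 216, 207]) cube([20, 1216, 143]);
translate([321, 131, 350]) cube([77, 1386, 24]);
translate([475, 131, 350]) cube([77, 1386, 24]);
translate([629, 131, 350]) cube([77, 1386, 24]);
translate([783, 131, 350]) cube([77, 1386, 24]);
translate([937, 131, 350]) cube([77, 1386, 24]);
translate([1091, 131, 350]) cube([77, 1386, 24]);
translate([1245, 131, 350]) cube([77, 1386, 24]);
translate([1399, 131, 350]) cube([77, 1386, 24]);
translate([1553, 131, 350]) cube([77, 1386, 24]);
translate([1707, 131, 350]) cube([77, 1386, 24]);
translate([1861, 131, 350]) cube([77, 1386, 24]);


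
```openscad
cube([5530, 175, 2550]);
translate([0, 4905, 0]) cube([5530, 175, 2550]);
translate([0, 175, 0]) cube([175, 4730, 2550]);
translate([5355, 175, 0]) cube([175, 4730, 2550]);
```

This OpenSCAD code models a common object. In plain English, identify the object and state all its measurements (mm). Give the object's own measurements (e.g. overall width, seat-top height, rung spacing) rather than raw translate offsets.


The wall frame of a small rectangular building: four walls, each 2550 mm tall and 175 mm thick, enclosing a footprint 5530 mm (x) by 5080 mm (y) outside-to-outside, with no floor or roof. The front and back walls (the −y and +y sides) span the full width; the two side walls fit between them.


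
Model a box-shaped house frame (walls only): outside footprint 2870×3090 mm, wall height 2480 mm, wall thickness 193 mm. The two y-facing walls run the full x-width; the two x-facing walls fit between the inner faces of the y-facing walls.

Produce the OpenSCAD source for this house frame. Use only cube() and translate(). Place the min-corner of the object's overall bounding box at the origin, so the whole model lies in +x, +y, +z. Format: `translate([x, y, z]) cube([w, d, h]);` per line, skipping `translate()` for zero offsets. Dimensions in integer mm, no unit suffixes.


cube([2870, 193, 2480]);
translate([0, 2897, 0]) cube([2870, 193, 2480]);
translate([0, 193, 0]) cube([193, 2704, 2480]);
translate([2677, 193, 0]) cube([193, 2704, 2480]);


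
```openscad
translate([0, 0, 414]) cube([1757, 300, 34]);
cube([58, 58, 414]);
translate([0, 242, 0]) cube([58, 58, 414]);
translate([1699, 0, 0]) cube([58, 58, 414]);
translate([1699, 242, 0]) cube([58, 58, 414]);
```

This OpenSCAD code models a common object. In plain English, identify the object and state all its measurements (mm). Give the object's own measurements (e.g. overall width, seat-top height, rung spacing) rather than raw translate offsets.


A long wooden bench with a 1757 mm (x) × 300 mm (y) seat, 34 mm thick, its top surface 448 mm above the floor. Four 58 mm square legs at the seat corners, flush with the edges, run from z = 0 to the seat underside.


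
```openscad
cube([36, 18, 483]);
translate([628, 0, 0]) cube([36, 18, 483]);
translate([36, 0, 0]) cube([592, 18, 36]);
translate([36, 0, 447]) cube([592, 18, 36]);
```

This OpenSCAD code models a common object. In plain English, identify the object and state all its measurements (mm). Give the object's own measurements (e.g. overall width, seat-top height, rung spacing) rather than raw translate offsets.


A rectangular picture frame lying in the x–z plane (depth along y). The opening is 592 mm wide (x) by 411 mm tall (z), surrounded by a border 36 mm wide on all four sides. The frame is 18 mm deep and is made of two full-height vertical stiles with two horizontal rails fitted between them.


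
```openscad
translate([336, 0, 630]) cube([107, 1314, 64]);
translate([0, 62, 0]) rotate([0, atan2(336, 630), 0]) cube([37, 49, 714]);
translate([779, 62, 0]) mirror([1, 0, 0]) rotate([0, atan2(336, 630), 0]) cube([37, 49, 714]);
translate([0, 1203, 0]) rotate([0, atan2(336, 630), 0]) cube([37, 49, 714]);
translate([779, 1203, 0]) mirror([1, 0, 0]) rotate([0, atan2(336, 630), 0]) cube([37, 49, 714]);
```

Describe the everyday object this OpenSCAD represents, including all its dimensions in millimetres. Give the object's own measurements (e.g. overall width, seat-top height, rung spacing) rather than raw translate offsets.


A sawhorse. A 107×1314×64 mm beam (x, y, z) sits on two A-frame leg pairs. Each pair is two raked legs of 37×49 mm section (49 mm along y) splaying symmetrically in x. Each leg rises 630 mm vertically over 336 mm of horizontal reach and is 714 mm long along its own axis. Every leg's outer bottom edge rests on the floor and its outer top edge meets a bottom edge of the beam — the left legs (tilting toward +x) meet the beam's −x bottom edge, the right legs (their mirror images, tilting toward −x) meet its +x bottom edge — so the leg tops tuck under the beam, the beam's underside is 630 mm above the floor, and the feet are 779 mm apart outside-to-outside with the beam centred between them. The two leg pairs are set in 62 mm from either end of the beam.
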